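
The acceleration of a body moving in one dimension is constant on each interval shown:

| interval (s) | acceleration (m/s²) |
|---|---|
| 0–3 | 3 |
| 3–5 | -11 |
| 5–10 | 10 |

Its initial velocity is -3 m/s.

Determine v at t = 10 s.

Δv equals the area under the a-t graph; then v = v₀ + Δv.
0–3 s: 3 × 3 = 9 m/s
3–5 s: -11 × 2 = -22 m/s
5–10 s: 10 × 5 = 50 m/s
Δv = 37 m/s, so v(10) = -3 + (37) = 34 m/s.

34 m/s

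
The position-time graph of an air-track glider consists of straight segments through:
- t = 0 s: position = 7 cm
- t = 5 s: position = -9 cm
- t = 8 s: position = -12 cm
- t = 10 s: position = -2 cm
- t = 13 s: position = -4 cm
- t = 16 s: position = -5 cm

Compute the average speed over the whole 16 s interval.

Average speed = (total path length)/(elapsed time); on a piecewise-linear x-t graph the path length is Σ|Δx|.
0–5 s: |Δx| = |-9 − 7| = 16 cm
5–8 s: |Δx| = |-12 − -9| = 3 cm
8–10 s: |Δx| = |-2 − -12| = 10 cm
10–13 s: |Δx| = |-4 − -2| = 2 cm
13–16 s: |Δx| = |-5 − -4| = 1 cm
Total path = 32 cm; average speed = 32/16 = 2 cm/s.

2 cm/s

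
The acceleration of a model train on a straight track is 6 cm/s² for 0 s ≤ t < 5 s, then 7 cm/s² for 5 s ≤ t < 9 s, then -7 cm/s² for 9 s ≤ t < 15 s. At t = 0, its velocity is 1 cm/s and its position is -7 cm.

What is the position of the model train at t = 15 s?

On each constant-a segment, Δv = aΔt and Δx = v₀Δt + ½aΔt²; chain segment to segment.
0–5 s: v starts 1 cm/s; Δx = 1·5 + ½·6·5² = 80 cm; v ends 31 cm/s.
5–9 s: v starts 31 cm/s; Δx = 31·4 + ½·7·4² = 180 cm; v ends 59 cm/s.
9–15 s: v starts 59 cm/s; Δx = 59·6 + ½·-7·6² = 228 cm; v ends 17 cm/s.
x(15) = -7 + Σ Δx = 481 cm.

481 cm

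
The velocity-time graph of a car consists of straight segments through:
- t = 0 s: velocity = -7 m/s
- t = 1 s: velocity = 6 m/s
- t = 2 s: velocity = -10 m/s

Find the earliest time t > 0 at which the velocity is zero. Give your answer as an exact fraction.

v changes sign on 0–1 s (from -7 to 6); the graph is linear there, so v = 0 at t = 0 + (7)·(1 − 0)/(6 − -7) = 7/13 s.

t = 7/13 s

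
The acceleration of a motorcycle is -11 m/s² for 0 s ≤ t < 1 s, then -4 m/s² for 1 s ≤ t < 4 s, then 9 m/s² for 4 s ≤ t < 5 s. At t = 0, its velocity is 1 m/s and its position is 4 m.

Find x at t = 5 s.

On each constant-a segment, Δv = aΔt and Δx = v₀Δt + ½aΔt²; chain segment to segment.
0–1 s: v starts 1 m/s; Δx = 1·1 + ½·-11·1² = -4.5 m; v ends -10 m/s.
1–4 s: v starts -10 m/s; Δx = -10·3 + ½·-4·3² = -48 m; v ends -22 m/s.
4–5 s: v starts -22 m/s; Δx = -22·1 + ½·9·1² = -17.5 m; v ends -13 m/s.
x(5) = 4 + Σ Δx = -66 m.

-66 m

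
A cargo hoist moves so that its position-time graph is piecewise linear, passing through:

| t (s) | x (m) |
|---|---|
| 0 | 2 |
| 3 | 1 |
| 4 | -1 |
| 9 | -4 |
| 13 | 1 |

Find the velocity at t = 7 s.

Velocity is the slope of the x-t graph on 4–9 s: (-4 − -1)/(9 − 4) = -0.6 m/s.

-0.6 m/s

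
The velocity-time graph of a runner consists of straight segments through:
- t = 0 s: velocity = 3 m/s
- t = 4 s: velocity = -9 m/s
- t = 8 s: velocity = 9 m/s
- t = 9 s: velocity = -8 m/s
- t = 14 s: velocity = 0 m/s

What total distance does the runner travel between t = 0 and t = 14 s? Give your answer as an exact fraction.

Distance (not displacement) is the total path length: add the absolute areas under v-t.
0–4 s: v = 0 at t = 1 s; triangle areas 1.5 + 13.5 = 15 m
4–8 s: v = 0 at t = 6 s; triangle areas 9 + 9 = 18 m
8–9 s: v = 0 at t = 145/17 s; triangle areas 81/34 + 32/17 = 145/34 m
9–14 s: |½(-8 + 0)(5)| = 20 m
Total distance = 1947/34 m

1947/34 m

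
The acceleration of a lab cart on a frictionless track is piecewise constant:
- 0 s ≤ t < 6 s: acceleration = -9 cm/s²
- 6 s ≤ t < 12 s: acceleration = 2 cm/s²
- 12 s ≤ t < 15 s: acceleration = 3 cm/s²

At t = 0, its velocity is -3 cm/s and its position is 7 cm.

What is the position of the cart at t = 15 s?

-600.5 cm

On each constant-a segment, Δv = aΔt and Δx = v₀Δt + ½aΔt²; chain segment to segment.
0–6 s: v starts -3 cm/s; Δx = -3·6 + ½·-9·6² = -180 cm; v ends -57 cm/s.
6–12 s: v starts -57 cm/s; Δx = -57·6 + ½·2·6² = -306 cm; v ends -45 cm/s.
12–15 s: v starts -45 cm/s; Δx = -45·3 + ½·3·3² = -121.5 cm; v ends -36 cm/s.
x(15) = 7 + Σ Δx = -600.5 cm.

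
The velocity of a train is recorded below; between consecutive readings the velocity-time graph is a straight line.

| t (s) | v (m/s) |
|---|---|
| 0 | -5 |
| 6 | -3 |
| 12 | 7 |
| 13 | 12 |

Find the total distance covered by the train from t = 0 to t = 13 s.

50.9 m

Total distance travelled is ∫|v| dt — sum the magnitudes of each area piece.
0–6 s: |½(-5 + -3)(6)| = 24 m
6–12 s: v = 0 at t = 7.8 s; triangle areas 2.7 + 14.7 = 17.4 m
12–13 s: |½(7 + 12)(1)| = 9.5 m
Total distance = 50.9 m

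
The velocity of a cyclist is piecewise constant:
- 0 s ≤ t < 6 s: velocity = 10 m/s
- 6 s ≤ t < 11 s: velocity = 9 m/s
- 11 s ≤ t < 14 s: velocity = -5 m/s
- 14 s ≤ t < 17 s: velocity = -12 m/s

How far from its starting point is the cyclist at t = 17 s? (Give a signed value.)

54 m

Net displacement equals the area under the velocity-time graph (areas below the axis count negative).
0–6 s: 10 × 6 = 60 m
6–11 s: 9 × 5 = 45 m
11–14 s: -5 × 3 = -15 m
14–17 s: -12 × 3 = -36 m
Net displacement = 54 m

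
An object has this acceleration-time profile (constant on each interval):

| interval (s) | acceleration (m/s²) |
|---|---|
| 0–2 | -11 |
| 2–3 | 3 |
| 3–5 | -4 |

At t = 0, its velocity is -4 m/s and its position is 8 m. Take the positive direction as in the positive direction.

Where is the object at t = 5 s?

On each constant-a segment, Δv = aΔt and Δx = v₀Δt + ½aΔt²; chain segment to segment.
0–2 s: v starts -4 m/s; Δx = -4·2 + ½·-11·2² = -30 m; v ends -26 m/s.
2–3 s: v starts -26 m/s; Δx = -26·1 + ½·3·1² = -24.5 m; v ends -23 m/s.
3–5 s: v starts -23 m/s; Δx = -23·2 + ½·-4·2² = -54 m; v ends -31 m/s.
x(5) = 8 + Σ Δx = -100.5 m.

-100.5 m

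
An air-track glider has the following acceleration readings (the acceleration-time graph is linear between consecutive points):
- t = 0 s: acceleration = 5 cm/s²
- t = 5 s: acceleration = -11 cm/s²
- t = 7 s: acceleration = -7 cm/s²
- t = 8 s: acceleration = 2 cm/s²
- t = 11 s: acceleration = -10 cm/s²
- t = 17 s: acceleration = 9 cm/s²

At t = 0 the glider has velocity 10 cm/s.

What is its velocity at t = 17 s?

Δv equals the area under the a-t graph; then v = v₀ + Δv.
0–5 s: ½(5 + -11)(5) = -15 cm/s
5–7 s: ½(-11 + -7)(2) = -18 cm/s
7–8 s: ½(-7 + 2)(1) = -2.5 cm/s
8–11 s: ½(2 + -10)(3) = -12 cm/s
11–17 s: ½(-10 + 9)(6) = -3 cm/s
Δv = -50.5 cm/s, so v(17) = 10 + (-50.5) = -40.5 cm/s.

-40.5 cm/s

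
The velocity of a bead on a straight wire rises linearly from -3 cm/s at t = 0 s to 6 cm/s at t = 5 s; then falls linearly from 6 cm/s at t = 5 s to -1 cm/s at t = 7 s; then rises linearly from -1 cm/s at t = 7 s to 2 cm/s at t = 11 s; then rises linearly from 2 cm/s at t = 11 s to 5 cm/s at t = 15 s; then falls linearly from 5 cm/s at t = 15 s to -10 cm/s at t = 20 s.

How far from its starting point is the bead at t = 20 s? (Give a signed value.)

Displacement is the signed area under the v-t curve.
0–5 s: ½(-3 + 6)(5) = 7.5 cm
5–7 s: ½(6 + -1)(2) = 5 cm
7–11 s: ½(-1 + 2)(4) = 2 cm
11–15 s: ½(2 + 5)(4) = 14 cm
15–20 s: ½(5 + -10)(5) = -12.5 cm
Net displacement = 16 cm

16 cm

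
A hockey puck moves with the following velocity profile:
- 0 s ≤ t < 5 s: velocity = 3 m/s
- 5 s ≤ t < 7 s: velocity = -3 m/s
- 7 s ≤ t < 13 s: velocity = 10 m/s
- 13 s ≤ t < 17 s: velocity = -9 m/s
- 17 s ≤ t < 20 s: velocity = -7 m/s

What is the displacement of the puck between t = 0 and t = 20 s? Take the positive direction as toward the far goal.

12 m

Net displacement equals the area under the velocity-time graph (areas below the axis count negative).
0–5 s: 3 × 5 = 15 m
5–7 s: -3 × 2 = -6 m
7–13 s: 10 × 6 = 60 m
13–17 s: -9 × 4 = -36 m
17–20 s: -7 × 3 = -21 m
Net displacement = 12 m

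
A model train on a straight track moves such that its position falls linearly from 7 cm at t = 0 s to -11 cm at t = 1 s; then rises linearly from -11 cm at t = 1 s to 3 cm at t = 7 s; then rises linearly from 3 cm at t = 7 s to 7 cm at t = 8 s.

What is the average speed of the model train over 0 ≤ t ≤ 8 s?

4.5 cm/s

Average speed = (total path length)/(elapsed time); on a piecewise-linear x-t graph the path length is Σ|Δx|.
0–1 s: |Δx| = |-11 − 7| = 18 cm
1–7 s: |Δx| = |3 − -11| = 14 cm
7–8 s: |Δx| = |7 − 3| = 4 cm
Total path = 36 cm; average speed = 36/8 = 4.5 cm/s.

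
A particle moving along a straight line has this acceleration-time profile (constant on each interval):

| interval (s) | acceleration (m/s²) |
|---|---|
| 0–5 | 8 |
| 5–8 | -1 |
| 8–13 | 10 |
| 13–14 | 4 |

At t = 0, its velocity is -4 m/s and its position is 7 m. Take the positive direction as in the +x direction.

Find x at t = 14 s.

On each constant-a segment, Δv = aΔt and Δx = v₀Δt + ½aΔt²; chain segment to segment.
0–5 s: v starts -4 m/s; Δx = -4·5 + ½·8·5² = 80 m; v ends 36 m/s.
5–8 s: v starts 36 m/s; Δx = 36·3 + ½·-1·3² = 103.5 m; v ends 33 m/s.
8–13 s: v starts 33 m/s; Δx = 33·5 + ½·10·5² = 290 m; v ends 83 m/s.
13–14 s: v starts 83 m/s; Δx = 83·1 + ½·4·1² = 85 m; v ends 87 m/s.
x(14) = 7 + Σ Δx = 565.5 m.

565.5 m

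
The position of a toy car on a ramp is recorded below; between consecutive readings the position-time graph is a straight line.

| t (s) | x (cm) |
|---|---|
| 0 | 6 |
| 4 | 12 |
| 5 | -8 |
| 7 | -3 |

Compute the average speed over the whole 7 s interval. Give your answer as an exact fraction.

31/7 cm/s

Average speed = (total path length)/(elapsed time); on a piecewise-linear x-t graph the path length is Σ|Δx|.
0–4 s: |Δx| = |12 − 6| = 6 cm
4–5 s: |Δx| = |-8 − 12| = 20 cm
5–7 s: |Δx| = |-3 − -8| = 5 cm
Total path = 31 cm; average speed = 31/7 = 31/7 cm/s.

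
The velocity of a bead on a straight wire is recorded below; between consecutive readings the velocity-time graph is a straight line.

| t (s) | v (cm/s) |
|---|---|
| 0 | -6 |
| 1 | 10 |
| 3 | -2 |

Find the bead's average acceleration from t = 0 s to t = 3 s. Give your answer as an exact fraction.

4/3 cm/s²

Average acceleration = Δv/Δt = (-2 − -6)/(3 − 0) = 4/3 cm/s².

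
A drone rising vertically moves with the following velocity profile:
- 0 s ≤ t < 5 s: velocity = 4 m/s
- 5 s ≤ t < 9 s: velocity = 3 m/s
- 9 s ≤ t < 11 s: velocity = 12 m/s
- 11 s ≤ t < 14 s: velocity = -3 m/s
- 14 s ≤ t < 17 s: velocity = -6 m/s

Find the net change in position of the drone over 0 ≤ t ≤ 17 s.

29 m

Net displacement equals the area under the velocity-time graph (areas below the axis count negative).
0–5 s: 4 × 5 = 20 m
5–9 s: 3 × 4 = 12 m
9–11 s: 12 × 2 = 24 m
11–14 s: -3 × 3 = -9 m
14–17 s: -6 × 3 = -18 m
Net displacement = 29 m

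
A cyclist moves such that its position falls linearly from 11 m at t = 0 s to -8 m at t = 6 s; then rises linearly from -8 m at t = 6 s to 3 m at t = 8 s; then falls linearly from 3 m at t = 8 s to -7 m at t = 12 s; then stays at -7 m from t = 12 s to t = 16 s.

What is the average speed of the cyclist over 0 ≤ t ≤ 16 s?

Average speed = (total path length)/(elapsed time); on a piecewise-linear x-t graph the path length is Σ|Δx|.
0–6 s: |Δx| = |-8 − 11| = 19 m
6–8 s: |Δx| = |3 − -8| = 11 m
8–12 s: |Δx| = |-7 − 3| = 10 m
12–16 s: |Δx| = |-7 − -7| = 0 m
Total path = 40 m; average speed = 40/16 = 2.5 m/s.

2.5 m/s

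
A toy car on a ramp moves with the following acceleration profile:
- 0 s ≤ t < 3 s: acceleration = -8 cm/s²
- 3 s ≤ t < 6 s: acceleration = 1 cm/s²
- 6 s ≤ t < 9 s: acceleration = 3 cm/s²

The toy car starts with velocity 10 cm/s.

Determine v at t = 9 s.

Δv equals the area under the a-t graph; then v = v₀ + Δv.
0–3 s: -8 × 3 = -24 cm/s
3–6 s: 1 × 3 = 3 cm/s
6–9 s: 3 × 3 = 9 cm/s
Δv = -12 cm/s, so v(9) = 10 + (-12) = -2 cm/s.

-2 cm/s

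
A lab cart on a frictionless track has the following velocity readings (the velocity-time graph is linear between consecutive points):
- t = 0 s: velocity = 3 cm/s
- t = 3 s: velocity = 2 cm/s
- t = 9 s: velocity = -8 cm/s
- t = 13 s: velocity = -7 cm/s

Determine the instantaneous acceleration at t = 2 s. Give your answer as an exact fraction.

-1/3 cm/s²

Acceleration is the slope of the v-t graph on 0–3 s: (2 − 3)/(3 − 0) = -1/3 cm/s².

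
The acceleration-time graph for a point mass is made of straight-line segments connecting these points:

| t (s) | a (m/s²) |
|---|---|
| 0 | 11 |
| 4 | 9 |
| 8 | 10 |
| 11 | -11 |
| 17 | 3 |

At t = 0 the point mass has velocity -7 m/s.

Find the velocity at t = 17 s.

45.5 m/s

Δv equals the area under the a-t graph; then v = v₀ + Δv.
0–4 s: ½(11 + 9)(4) = 40 m/s
4–8 s: ½(9 + 10)(4) = 38 m/s
8–11 s: ½(10 + -11)(3) = -1.5 m/s
11–17 s: ½(-11 + 3)(6) = -24 m/s
Δv = 52.5 m/s, so v(17) = -7 + (52.5) = 45.5 m/s.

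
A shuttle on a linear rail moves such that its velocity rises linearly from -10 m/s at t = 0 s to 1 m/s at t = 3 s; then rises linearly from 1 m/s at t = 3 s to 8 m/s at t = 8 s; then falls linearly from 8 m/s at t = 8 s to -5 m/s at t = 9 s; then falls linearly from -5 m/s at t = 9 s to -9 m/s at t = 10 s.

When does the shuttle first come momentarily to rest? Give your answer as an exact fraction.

t = 30/11 s

v changes sign on 0–3 s (from -10 to 1); the graph is linear there, so v = 0 at t = 0 + (10)·(3 − 0)/(1 − -10) = 30/11 s.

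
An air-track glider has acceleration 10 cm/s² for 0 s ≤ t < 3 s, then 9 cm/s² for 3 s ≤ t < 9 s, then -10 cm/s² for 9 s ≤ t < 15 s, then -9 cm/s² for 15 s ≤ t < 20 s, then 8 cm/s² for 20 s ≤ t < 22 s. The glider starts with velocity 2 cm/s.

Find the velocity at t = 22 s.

Δv equals the area under the a-t graph; then v = v₀ + Δv.
0–3 s: 10 × 3 = 30 cm/s
3–9 s: 9 × 6 = 54 cm/s
9–15 s: -10 × 6 = -60 cm/s
15–20 s: -9 × 5 = -45 cm/s
20–22 s: 8 × 2 = 16 cm/s
Δv = -5 cm/s, so v(22) = 2 + (-5) = -3 cm/s.

-3 cm/s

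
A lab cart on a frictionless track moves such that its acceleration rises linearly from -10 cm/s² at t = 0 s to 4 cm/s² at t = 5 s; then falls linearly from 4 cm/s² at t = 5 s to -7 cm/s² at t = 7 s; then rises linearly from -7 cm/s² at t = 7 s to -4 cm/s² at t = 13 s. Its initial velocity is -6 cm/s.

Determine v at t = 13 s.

Δv equals the area under the a-t graph; then v = v₀ + Δv.
0–5 s: ½(-10 + 4)(5) = -15 cm/s
5–7 s: ½(4 + -7)(2) = -3 cm/s
7–13 s: ½(-7 + -4)(6) = -33 cm/s
Δv = -51 cm/s, so v(13) = -6 + (-51) = -57 cm/s.

-57 cm/s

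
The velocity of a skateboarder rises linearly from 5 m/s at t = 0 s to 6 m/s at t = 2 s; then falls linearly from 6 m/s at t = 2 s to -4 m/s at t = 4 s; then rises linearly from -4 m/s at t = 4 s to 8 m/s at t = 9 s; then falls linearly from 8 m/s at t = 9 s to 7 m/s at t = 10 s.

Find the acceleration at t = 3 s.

-5 m/s²

Acceleration is the slope of the v-t graph on 2–4 s: (-4 − 6)/(4 − 2) = -5 m/s².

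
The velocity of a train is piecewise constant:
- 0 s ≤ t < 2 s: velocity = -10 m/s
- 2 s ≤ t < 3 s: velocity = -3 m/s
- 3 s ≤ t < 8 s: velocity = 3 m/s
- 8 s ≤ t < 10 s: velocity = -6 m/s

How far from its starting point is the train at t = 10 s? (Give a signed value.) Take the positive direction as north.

Net displacement equals the area under the velocity-time graph (areas below the axis count negative).
0–2 s: -10 × 2 = -20 m
2–3 s: -3 × 1 = -3 m
3–8 s: 3 × 5 = 15 m
8–10 s: -6 × 2 = -12 m
Net displacement = -20 m

-20 m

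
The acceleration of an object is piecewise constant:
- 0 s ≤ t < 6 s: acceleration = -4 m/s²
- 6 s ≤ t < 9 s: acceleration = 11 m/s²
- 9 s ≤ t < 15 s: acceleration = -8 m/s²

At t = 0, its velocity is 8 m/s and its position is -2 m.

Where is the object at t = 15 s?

On each constant-a segment, Δv = aΔt and Δx = v₀Δt + ½aΔt²; chain segment to segment.
0–6 s: v starts 8 m/s; Δx = 8·6 + ½·-4·6² = -24 m; v ends -16 m/s.
6–9 s: v starts -16 m/s; Δx = -16·3 + ½·11·3² = 1.5 m; v ends 17 m/s.
9–15 s: v starts 17 m/s; Δx = 17·6 + ½·-8·6² = -42 m; v ends -31 m/s.
x(15) = -2 + Σ Δx = -66.5 m.

-66.5 m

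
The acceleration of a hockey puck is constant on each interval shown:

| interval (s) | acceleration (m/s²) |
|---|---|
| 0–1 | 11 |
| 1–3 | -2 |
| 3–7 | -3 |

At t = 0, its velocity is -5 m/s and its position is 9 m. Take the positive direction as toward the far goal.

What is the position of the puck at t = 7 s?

1.5 m

On each constant-a segment, Δv = aΔt and Δx = v₀Δt + ½aΔt²; chain segment to segment.
0–1 s: v starts -5 m/s; Δx = -5·1 + ½·11·1² = 0.5 m; v ends 6 m/s.
1–3 s: v starts 6 m/s; Δx = 6·2 + ½·-2·2² = 8 m; v ends 2 m/s.
3–7 s: v starts 2 m/s; Δx = 2·4 + ½·-3·4² = -16 m; v ends -10 m/s.
x(7) = 9 + Σ Δx = 1.5 m.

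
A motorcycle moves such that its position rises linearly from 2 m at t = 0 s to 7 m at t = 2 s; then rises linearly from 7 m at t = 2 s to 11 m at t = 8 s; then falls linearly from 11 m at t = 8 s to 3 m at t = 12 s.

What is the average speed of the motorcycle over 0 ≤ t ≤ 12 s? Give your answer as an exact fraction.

17/12 m/s

Average speed = (total path length)/(elapsed time); on a piecewise-linear x-t graph the path length is Σ|Δx|.
0–2 s: |Δx| = |7 − 2| = 5 m
2–8 s: |Δx| = |11 − 7| = 4 m
8–12 s: |Δx| = |3 − 11| = 8 m
Total path = 17 m; average speed = 17/12 = 17/12 m/s.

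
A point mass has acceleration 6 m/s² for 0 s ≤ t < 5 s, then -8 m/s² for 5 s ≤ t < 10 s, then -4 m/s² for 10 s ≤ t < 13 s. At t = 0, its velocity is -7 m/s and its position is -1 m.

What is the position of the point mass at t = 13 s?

-15 m

On each constant-a segment, Δv = aΔt and Δx = v₀Δt + ½aΔt²; chain segment to segment.
0–5 s: v starts -7 m/s; Δx = -7·5 + ½·6·5² = 40 m; v ends 23 m/s.
5–10 s: v starts 23 m/s; Δx = 23·5 + ½·-8·5² = 15 m; v ends -17 m/s.
10–13 s: v starts -17 m/s; Δx = -17·3 + ½·-4·3² = -69 m; v ends -29 m/s.
x(13) = -1 + Σ Δx = -15 m.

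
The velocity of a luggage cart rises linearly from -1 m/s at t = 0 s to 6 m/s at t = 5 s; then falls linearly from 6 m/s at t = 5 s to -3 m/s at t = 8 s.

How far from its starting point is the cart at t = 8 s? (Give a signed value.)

17 m

Displacement is the signed area under the v-t curve.
0–5 s: ½(-1 + 6)(5) = 12.5 m
5–8 s: ½(6 + -3)(3) = 4.5 m
Net displacement = 17 m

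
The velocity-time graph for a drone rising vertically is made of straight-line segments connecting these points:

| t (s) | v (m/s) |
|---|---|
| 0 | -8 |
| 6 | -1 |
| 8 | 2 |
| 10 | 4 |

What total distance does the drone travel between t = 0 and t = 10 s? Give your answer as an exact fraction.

104/3 m

Total distance travelled is ∫|v| dt — sum the magnitudes of each area piece.
0–6 s: |½(-8 + -1)(6)| = 27 m
6–8 s: v = 0 at t = 20/3 s; triangle areas 1/3 + 4/3 = 5/3 m
8–10 s: |½(2 + 4)(2)| = 6 m
Total distance = 104/3 m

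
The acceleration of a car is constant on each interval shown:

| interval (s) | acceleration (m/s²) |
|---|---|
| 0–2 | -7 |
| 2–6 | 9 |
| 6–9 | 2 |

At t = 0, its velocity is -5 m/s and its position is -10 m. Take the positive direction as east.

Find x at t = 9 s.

22 m

On each constant-a segment, Δv = aΔt and Δx = v₀Δt + ½aΔt²; chain segment to segment.
0–2 s: v starts -5 m/s; Δx = -5·2 + ½·-7·2² = -24 m; v ends -19 m/s.
2–6 s: v starts -19 m/s; Δx = -19·4 + ½·9·4² = -4 m; v ends 17 m/s.
6–9 s: v starts 17 m/s; Δx = 17·3 + ½·2·3² = 60 m; v ends 23 m/s.
x(9) = -10 + Σ Δx = 22 m.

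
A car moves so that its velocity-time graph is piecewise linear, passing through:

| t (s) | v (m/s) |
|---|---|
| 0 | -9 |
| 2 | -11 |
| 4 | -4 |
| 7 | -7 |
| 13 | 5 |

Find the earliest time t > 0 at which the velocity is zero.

v changes sign on 7–13 s (from -7 to 5); the graph is linear there, so v = 0 at t = 7 + (7)·(13 − 7)/(5 − -7) = 10.5 s.

t = 10.5 s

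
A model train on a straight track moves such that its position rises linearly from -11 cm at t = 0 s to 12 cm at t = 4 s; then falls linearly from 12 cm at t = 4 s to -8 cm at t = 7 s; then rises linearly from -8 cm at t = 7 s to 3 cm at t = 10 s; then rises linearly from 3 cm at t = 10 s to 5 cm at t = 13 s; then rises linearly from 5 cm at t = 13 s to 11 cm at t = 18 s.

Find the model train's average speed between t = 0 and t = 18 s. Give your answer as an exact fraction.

31/9 cm/s

Average speed = (total path length)/(elapsed time); on a piecewise-linear x-t graph the path length is Σ|Δx|.
0–4 s: |Δx| = |12 − -11| = 23 cm
4–7 s: |Δx| = |-8 − 12| = 20 cm
7–10 s: |Δx| = |3 − -8| = 11 cm
10–13 s: |Δx| = |5 − 3| = 2 cm
13–18 s: |Δx| = |11 − 5| = 6 cm
Total path = 62 cm; average speed = 62/18 = 31/9 cm/s.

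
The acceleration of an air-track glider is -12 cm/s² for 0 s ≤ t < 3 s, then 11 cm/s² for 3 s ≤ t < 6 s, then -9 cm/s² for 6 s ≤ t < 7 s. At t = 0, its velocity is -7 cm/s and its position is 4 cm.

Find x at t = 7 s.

-165 cm

On each constant-a segment, Δv = aΔt and Δx = v₀Δt + ½aΔt²; chain segment to segment.
0–3 s: v starts -7 cm/s; Δx = -7·3 + ½·-12·3² = -75 cm; v ends -43 cm/s.
3–6 s: v starts -43 cm/s; Δx = -43·3 + ½·11·3² = -79.5 cm; v ends -10 cm/s.
6–7 s: v starts -10 cm/s; Δx = -10·1 + ½·-9·1² = -14.5 cm; v ends -19 cm/s.
x(7) = 4 + Σ Δx = -165 cm.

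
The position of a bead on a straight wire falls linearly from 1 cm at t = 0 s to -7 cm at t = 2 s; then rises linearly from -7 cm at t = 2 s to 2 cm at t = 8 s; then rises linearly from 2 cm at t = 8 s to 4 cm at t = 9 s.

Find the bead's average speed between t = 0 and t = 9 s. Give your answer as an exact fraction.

19/9 cm/s

Average speed = (total path length)/(elapsed time); on a piecewise-linear x-t graph the path length is Σ|Δx|.
0–2 s: |Δx| = |-7 − 1| = 8 cm
2–8 s: |Δx| = |2 − -7| = 9 cm
8–9 s: |Δx| = |4 − 2| = 2 cm
Total path = 19 cm; average speed = 19/9 = 19/9 cm/s.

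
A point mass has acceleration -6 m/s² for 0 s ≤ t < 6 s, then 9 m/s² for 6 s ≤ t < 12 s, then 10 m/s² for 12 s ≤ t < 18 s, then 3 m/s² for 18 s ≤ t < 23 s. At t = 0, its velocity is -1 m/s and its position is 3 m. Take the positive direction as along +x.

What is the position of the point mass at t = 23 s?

533.5 m

On each constant-a segment, Δv = aΔt and Δx = v₀Δt + ½aΔt²; chain segment to segment.
0–6 s: v starts -1 m/s; Δx = -1·6 + ½·-6·6² = -114 m; v ends -37 m/s.
6–12 s: v starts -37 m/s; Δx = -37·6 + ½·9·6² = -60 m; v ends 17 m/s.
12–18 s: v starts 17 m/s; Δx = 17·6 + ½·10·6² = 282 m; v ends 77 m/s.
18–23 s: v starts 77 m/s; Δx = 77·5 + ½·3·5² = 422.5 m; v ends 92 m/s.
x(23) = 3 + Σ Δx = 533.5 m.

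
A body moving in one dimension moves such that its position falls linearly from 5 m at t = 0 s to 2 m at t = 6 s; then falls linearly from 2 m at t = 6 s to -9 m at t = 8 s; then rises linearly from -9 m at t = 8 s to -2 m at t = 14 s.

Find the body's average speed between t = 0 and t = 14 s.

1.5 m/s

Average speed = (total path length)/(elapsed time); on a piecewise-linear x-t graph the path length is Σ|Δx|.
0–6 s: |Δx| = |2 − 5| = 3 m
6–8 s: |Δx| = |-9 − 2| = 11 m
8–14 s: |Δx| = |-2 − -9| = 7 m
Total path = 21 m; average speed = 21/14 = 1.5 m/s.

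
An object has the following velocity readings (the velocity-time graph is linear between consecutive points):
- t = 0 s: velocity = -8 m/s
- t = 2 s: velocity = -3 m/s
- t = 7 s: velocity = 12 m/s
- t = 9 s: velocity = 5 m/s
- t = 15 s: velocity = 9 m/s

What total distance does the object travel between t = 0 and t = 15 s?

95.5 m

Total distance travelled is ∫|v| dt — sum the magnitudes of each area piece.
0–2 s: |½(-8 + -3)(2)| = 11 m
2–7 s: v = 0 at t = 3 s; triangle areas 1.5 + 24 = 25.5 m
7–9 s: |½(12 + 5)(2)| = 17 m
9–15 s: |½(5 + 9)(6)| = 42 m
Total distance = 95.5 m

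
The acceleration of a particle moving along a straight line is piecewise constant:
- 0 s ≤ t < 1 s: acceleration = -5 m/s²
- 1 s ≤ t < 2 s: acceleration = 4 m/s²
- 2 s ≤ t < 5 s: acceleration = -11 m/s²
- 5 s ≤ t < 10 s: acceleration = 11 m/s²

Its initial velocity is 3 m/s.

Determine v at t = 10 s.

24 m/s

Δv equals the area under the a-t graph; then v = v₀ + Δv.
0–1 s: -5 × 1 = -5 m/s
1–2 s: 4 × 1 = 4 m/s
2–5 s: -11 × 3 = -33 m/s
5–10 s: 11 × 5 = 55 m/s
Δv = 21 m/s, so v(10) = 3 + (21) = 24 m/s.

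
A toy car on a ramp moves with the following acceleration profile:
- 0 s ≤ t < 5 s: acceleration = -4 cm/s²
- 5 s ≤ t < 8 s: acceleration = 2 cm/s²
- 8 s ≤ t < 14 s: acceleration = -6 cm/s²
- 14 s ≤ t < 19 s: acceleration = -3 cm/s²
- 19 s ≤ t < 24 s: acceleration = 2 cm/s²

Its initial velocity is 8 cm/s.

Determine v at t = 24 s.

Δv equals the area under the a-t graph; then v = v₀ + Δv.
0–5 s: -4 × 5 = -20 cm/s
5–8 s: 2 × 3 = 6 cm/s
8–14 s: -6 × 6 = -36 cm/s
14–19 s: -3 × 5 = -15 cm/s
19–24 s: 2 × 5 = 10 cm/s
Δv = -55 cm/s, so v(24) = 8 + (-55) = -47 cm/s.

-47 cm/s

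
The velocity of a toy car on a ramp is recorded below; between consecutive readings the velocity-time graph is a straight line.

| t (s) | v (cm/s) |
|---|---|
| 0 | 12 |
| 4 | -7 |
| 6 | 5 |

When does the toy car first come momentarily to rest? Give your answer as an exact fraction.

t = 48/19 s

v changes sign on 0–4 s (from 12 to -7); the graph is linear there, so v = 0 at t = 0 + (-12)·(4 − 0)/(-7 − 12) = 48/19 s.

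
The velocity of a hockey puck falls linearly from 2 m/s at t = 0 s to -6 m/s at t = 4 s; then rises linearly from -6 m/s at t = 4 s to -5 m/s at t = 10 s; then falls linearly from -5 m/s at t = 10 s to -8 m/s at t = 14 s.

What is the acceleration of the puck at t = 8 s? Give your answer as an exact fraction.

1/6 m/s²

Acceleration is the slope of the v-t graph on 4–10 s: (-5 − -6)/(10 − 4) = 1/6 m/s².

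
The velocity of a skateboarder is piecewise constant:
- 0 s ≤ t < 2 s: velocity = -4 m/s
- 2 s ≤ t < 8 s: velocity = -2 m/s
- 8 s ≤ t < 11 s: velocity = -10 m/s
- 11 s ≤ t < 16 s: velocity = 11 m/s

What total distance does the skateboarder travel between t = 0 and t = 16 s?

105 m

Total distance travelled is ∫|v| dt — sum the magnitudes of each area piece.
0–2 s: |-4| × 2 = 8 m
2–8 s: |-2| × 6 = 12 m
8–11 s: |-10| × 3 = 30 m
11–16 s: |11| × 5 = 55 m
Total distance = 105 m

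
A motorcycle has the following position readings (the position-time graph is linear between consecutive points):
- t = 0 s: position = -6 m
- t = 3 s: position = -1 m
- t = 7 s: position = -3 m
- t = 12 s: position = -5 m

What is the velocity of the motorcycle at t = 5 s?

Velocity is the slope of the x-t graph on 3–7 s: (-3 − -1)/(7 − 3) = -0.5 m/s.

-0.5 m/s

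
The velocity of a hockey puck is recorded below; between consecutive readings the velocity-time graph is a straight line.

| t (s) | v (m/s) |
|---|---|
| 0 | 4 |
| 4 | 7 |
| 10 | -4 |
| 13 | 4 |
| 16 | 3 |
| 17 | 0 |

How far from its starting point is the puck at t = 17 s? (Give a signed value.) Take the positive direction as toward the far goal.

43 m

Net displacement equals the area under the velocity-time graph (areas below the axis count negative).
0–4 s: ½(4 + 7)(4) = 22 m
4–10 s: ½(7 + -4)(6) = 9 m
10–13 s: ½(-4 + 4)(3) = 0 m
13–16 s: ½(4 + 3)(3) = 10.5 m
16–17 s: ½(3 + 0)(1) = 1.5 m
Net displacement = 43 m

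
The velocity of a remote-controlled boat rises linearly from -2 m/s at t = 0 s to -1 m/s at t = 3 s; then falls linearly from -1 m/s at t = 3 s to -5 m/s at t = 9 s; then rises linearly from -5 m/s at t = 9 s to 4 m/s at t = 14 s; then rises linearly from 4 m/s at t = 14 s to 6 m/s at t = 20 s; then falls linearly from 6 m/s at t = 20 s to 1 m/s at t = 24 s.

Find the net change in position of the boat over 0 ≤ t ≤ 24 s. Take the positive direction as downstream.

Displacement is the signed area under the v-t curve.
0–3 s: ½(-2 + -1)(3) = -4.5 m
3–9 s: ½(-1 + -5)(6) = -18 m
9–14 s: ½(-5 + 4)(5) = -2.5 m
14–20 s: ½(4 + 6)(6) = 30 m
20–24 s: ½(6 + 1)(4) = 14 m
Net displacement = 19 m

19 m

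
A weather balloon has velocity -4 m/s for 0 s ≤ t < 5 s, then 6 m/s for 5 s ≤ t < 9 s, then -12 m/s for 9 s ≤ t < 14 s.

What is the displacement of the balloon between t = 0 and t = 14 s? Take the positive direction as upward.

Net displacement equals the area under the velocity-time graph (areas below the axis count negative).
0–5 s: -4 × 5 = -20 m
5–9 s: 6 × 4 = 24 m
9–14 s: -12 × 5 = -60 m
Net displacement = -56 m

-56 m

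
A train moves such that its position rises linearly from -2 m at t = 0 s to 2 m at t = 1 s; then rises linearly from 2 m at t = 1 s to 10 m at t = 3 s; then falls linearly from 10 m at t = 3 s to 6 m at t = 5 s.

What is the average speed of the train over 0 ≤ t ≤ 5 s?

Average speed = (total path length)/(elapsed time); on a piecewise-linear x-t graph the path length is Σ|Δx|.
0–1 s: |Δx| = |2 − -2| = 4 m
1–3 s: |Δx| = |10 − 2| = 8 m
3–5 s: |Δx| = |6 − 10| = 4 m
Total path = 16 m; average speed = 16/5 = 3.2 m/s.

3.2 m/s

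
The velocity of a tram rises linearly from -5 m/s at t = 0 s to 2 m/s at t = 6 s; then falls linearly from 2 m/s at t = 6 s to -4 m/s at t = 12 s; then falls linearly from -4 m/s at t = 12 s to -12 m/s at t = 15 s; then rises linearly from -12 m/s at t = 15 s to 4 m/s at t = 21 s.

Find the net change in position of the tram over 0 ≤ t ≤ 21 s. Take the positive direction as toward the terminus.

Displacement is the signed area under the v-t curve.
0–6 s: ½(-5 + 2)(6) = -9 m
6–12 s: ½(2 + -4)(6) = -6 m
12–15 s: ½(-4 + -12)(3) = -24 m
15–21 s: ½(-12 + 4)(6) = -24 m
Net displacement = -63 m

-63 m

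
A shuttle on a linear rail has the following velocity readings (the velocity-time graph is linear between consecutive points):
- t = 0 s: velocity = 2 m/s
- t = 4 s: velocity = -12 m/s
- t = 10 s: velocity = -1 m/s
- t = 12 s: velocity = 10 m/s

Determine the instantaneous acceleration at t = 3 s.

Acceleration is the slope of the v-t graph on 0–4 s: (-12 − 2)/(4 − 0) = -3.5 m/s².

-3.5 m/s²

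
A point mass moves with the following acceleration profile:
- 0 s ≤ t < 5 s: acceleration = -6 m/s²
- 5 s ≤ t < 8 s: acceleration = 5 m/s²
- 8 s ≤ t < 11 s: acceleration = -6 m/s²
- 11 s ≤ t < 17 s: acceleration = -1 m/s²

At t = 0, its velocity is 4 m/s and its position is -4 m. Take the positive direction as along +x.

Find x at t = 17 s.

On each constant-a segment, Δv = aΔt and Δx = v₀Δt + ½aΔt²; chain segment to segment.
0–5 s: v starts 4 m/s; Δx = 4·5 + ½·-6·5² = -55 m; v ends -26 m/s.
5–8 s: v starts -26 m/s; Δx = -26·3 + ½·5·3² = -55.5 m; v ends -11 m/s.
8–11 s: v starts -11 m/s; Δx = -11·3 + ½·-6·3² = -60 m; v ends -29 m/s.
11–17 s: v starts -29 m/s; Δx = -29·6 + ½·-1·6² = -192 m; v ends -35 m/s.
x(17) = -4 + Σ Δx = -366.5 m.

-366.5 m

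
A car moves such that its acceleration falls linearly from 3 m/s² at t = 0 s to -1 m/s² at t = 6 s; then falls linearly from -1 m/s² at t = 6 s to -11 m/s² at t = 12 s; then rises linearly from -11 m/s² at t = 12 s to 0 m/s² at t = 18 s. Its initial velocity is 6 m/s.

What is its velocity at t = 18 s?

-57 m/s

Δv equals the area under the a-t graph; then v = v₀ + Δv.
0–6 s: ½(3 + -1)(6) = 6 m/s
6–12 s: ½(-1 + -11)(6) = -36 m/s
12–18 s: ½(-11 + 0)(6) = -33 m/s
Δv = -63 m/s, so v(18) = 6 + (-63) = -57 m/s.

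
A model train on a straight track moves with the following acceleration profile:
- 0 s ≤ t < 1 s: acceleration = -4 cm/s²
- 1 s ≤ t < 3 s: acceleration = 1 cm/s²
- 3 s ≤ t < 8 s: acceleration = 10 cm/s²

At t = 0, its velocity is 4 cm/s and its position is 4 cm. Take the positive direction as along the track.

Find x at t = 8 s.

143 cm

On each constant-a segment, Δv = aΔt and Δx = v₀Δt + ½aΔt²; chain segment to segment.
0–1 s: v starts 4 cm/s; Δx = 4·1 + ½·-4·1² = 2 cm; v ends 0 cm/s.
1–3 s: v starts 0 cm/s; Δx = 0·2 + ½·1·2² = 2 cm; v ends 2 cm/s.
3–8 s: v starts 2 cm/s; Δx = 2·5 + ½·10·5² = 135 cm; v ends 52 cm/s.
x(8) = 4 + Σ Δx = 143 cm.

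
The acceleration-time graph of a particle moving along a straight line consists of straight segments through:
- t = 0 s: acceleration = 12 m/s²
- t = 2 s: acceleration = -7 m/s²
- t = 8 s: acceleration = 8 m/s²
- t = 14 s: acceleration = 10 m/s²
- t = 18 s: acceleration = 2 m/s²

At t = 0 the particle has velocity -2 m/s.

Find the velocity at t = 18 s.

Δv equals the area under the a-t graph; then v = v₀ + Δv.
0–2 s: ½(12 + -7)(2) = 5 m/s
2–8 s: ½(-7 + 8)(6) = 3 m/s
8–14 s: ½(8 + 10)(6) = 54 m/s
14–18 s: ½(10 + 2)(4) = 24 m/s
Δv = 86 m/s, so v(18) = -2 + (86) = 84 m/s.

84 m/s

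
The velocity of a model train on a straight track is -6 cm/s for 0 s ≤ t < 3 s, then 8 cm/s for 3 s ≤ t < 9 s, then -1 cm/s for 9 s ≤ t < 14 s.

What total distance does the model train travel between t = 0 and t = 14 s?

71 cm

Distance (not displacement) is the total path length: add the absolute areas under v-t.
0–3 s: |-6| × 3 = 18 cm
3–9 s: |8| × 6 = 48 cm
9–14 s: |-1| × 5 = 5 cm
Total distance = 71 cm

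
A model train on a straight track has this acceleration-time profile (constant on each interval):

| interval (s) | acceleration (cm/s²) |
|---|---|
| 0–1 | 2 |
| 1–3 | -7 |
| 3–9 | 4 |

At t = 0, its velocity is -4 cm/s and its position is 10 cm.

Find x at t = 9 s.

-35 cm

On each constant-a segment, Δv = aΔt and Δx = v₀Δt + ½aΔt²; chain segment to segment.
0–1 s: v starts -4 cm/s; Δx = -4·1 + ½·2·1² = -3 cm; v ends -2 cm/s.
1–3 s: v starts -2 cm/s; Δx = -2·2 + ½·-7·2² = -18 cm; v ends -16 cm/s.
3–9 s: v starts -16 cm/s; Δx = -16·6 + ½·4·6² = -24 cm; v ends 8 cm/s.
x(9) = 10 + Σ Δx = -35 cm.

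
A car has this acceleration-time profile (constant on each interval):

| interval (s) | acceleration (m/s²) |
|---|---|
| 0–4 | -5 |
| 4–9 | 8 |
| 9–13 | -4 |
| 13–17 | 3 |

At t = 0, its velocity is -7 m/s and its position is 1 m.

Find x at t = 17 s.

-70 m

On each constant-a segment, Δv = aΔt and Δx = v₀Δt + ½aΔt²; chain segment to segment.
0–4 s: v starts -7 m/s; Δx = -7·4 + ½·-5·4² = -68 m; v ends -27 m/s.
4–9 s: v starts -27 m/s; Δx = -27·5 + ½·8·5² = -35 m; v ends 13 m/s.
9–13 s: v starts 13 m/s; Δx = 13·4 + ½·-4·4² = 20 m; v ends -3 m/s.
13–17 s: v starts -3 m/s; Δx = -3·4 + ½·3·4² = 12 m; v ends 9 m/s.
x(17) = 1 + Σ Δx = -70 m.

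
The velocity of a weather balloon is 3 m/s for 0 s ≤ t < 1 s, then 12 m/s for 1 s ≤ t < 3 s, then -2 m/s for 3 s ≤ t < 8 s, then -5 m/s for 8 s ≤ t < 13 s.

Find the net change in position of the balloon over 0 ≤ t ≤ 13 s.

-8 m

Displacement is the signed area under the v-t curve.
0–1 s: 3 × 1 = 3 m
1–3 s: 12 × 2 = 24 m
3–8 s: -2 × 5 = -10 m
8–13 s: -5 × 5 = -25 m
Net displacement = -8 m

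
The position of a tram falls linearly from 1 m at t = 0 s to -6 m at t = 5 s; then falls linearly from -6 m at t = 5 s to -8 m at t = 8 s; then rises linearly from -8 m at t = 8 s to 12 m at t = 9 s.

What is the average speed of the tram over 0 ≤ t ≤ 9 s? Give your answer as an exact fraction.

Average speed = (total path length)/(elapsed time); on a piecewise-linear x-t graph the path length is Σ|Δx|.
0–5 s: |Δx| = |-6 − 1| = 7 m
5–8 s: |Δx| = |-8 − -6| = 2 m
8–9 s: |Δx| = |12 − -8| = 20 m
Total path = 29 m; average speed = 29/9 = 29/9 m/s.

29/9 m/s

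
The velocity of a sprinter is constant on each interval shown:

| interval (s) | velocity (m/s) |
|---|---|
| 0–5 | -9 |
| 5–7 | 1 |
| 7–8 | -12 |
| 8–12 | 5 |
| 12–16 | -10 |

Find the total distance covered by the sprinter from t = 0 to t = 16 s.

Distance (not displacement) is the total path length: add the absolute areas under v-t.
0–5 s: |-9| × 5 = 45 m
5–7 s: |1| × 2 = 2 m
7–8 s: |-12| × 1 = 12 m
8–12 s: |5| × 4 = 20 m
12–16 s: |-10| × 4 = 40 m
Total distance = 119 m

119 m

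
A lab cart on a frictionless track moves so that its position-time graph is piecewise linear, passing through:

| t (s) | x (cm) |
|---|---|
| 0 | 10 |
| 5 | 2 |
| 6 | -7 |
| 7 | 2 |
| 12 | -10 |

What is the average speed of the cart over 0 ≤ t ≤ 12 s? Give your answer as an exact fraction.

19/6 cm/s

Average speed = (total path length)/(elapsed time); on a piecewise-linear x-t graph the path length is Σ|Δx|.
0–5 s: |Δx| = |2 − 10| = 8 cm
5–6 s: |Δx| = |-7 − 2| = 9 cm
6–7 s: |Δx| = |2 − -7| = 9 cm
7–12 s: |Δx| = |-10 − 2| = 12 cm
Total path = 38 cm; average speed = 38/12 = 19/6 cm/s.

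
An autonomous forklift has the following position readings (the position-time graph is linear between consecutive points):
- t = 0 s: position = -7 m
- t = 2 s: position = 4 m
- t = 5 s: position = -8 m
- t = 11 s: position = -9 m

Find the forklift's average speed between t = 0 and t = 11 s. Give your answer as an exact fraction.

24/11 m/s

Average speed = (total path length)/(elapsed time); on a piecewise-linear x-t graph the path length is Σ|Δx|.
0–2 s: |Δx| = |4 − -7| = 11 m
2–5 s: |Δx| = |-8 − 4| = 12 m
5–11 s: |Δx| = |-9 − -8| = 1 m
Total path = 24 m; average speed = 24/11 = 24/11 m/s.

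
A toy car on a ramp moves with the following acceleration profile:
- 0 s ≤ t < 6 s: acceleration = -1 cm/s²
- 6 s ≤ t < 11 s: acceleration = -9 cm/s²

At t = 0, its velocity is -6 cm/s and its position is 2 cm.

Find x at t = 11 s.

-224.5 cm

On each constant-a segment, Δv = aΔt and Δx = v₀Δt + ½aΔt²; chain segment to segment.
0–6 s: v starts -6 cm/s; Δx = -6·6 + ½·-1·6² = -54 cm; v ends -12 cm/s.
6–11 s: v starts -12 cm/s; Δx = -12·5 + ½·-9·5² = -172.5 cm; v ends -57 cm/s.
x(11) = 2 + Σ Δx = -224.5 cm.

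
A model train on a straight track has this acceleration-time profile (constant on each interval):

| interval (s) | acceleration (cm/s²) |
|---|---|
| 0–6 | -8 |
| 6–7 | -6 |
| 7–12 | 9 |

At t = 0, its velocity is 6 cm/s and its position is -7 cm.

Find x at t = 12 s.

-287.5 cm

On each constant-a segment, Δv = aΔt and Δx = v₀Δt + ½aΔt²; chain segment to segment.
0–6 s: v starts 6 cm/s; Δx = 6·6 + ½·-8·6² = -108 cm; v ends -42 cm/s.
6–7 s: v starts -42 cm/s; Δx = -42·1 + ½·-6·1² = -45 cm; v ends -48 cm/s.
7–12 s: v starts -48 cm/s; Δx = -48·5 + ½·9·5² = -127.5 cm; v ends -3 cm/s.
x(12) = -7 + Σ Δx = -287.5 cm.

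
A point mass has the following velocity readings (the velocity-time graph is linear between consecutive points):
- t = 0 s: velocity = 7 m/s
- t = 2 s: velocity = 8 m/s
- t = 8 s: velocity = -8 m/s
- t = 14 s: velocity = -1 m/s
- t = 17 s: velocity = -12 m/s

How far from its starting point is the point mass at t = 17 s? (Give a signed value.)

Displacement is the signed area under the v-t curve.
0–2 s: ½(7 + 8)(2) = 15 m
2–8 s: ½(8 + -8)(6) = 0 m
8–14 s: ½(-8 + -1)(6) = -27 m
14–17 s: ½(-1 + -12)(3) = -19.5 m
Net displacement = -31.5 m

-31.5 m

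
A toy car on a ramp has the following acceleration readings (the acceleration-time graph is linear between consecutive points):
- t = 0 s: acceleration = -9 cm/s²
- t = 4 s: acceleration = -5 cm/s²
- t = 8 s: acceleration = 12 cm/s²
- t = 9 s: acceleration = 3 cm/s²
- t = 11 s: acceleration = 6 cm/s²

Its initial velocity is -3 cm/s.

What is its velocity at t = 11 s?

Δv equals the area under the a-t graph; then v = v₀ + Δv.
0–4 s: ½(-9 + -5)(4) = -28 cm/s
4–8 s: ½(-5 + 12)(4) = 14 cm/s
8–9 s: ½(12 + 3)(1) = 7.5 cm/s
9–11 s: ½(3 + 6)(2) = 9 cm/s
Δv = 2.5 cm/s, so v(11) = -3 + (2.5) = -0.5 cm/s.

-0.5 cm/s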